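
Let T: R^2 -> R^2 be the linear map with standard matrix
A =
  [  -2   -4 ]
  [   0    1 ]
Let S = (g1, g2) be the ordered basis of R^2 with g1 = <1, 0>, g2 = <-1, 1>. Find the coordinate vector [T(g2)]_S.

Column 2 of [T]_S is the S-coordinate vector of T(g2).
In standard coordinates T(g2) = A g2 = <-2, 1>.
Converting to S: <-2, 1> = -g1 + g2, so the coordinate vector is <-1, 1>.

<-1, 1>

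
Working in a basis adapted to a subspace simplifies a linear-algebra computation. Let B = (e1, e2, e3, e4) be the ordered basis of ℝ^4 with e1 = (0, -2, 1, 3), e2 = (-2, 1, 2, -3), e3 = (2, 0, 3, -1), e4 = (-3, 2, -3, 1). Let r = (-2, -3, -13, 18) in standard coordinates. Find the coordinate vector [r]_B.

[r]_B is the unique c with M c = r, where M has columns e1, ..., e4.
Solving this 4x4 system gives c = (2, -3, -1, 2).
Check: 2e1 - 3e2 - e3 + 2e4 = (-2, -3, -13, 18).

(2, -3, -1, 2)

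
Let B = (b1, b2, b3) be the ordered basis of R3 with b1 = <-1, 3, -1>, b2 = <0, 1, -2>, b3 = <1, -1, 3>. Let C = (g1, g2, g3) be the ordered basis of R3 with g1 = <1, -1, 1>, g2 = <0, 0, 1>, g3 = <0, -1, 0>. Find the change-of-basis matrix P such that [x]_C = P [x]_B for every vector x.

[[-1, 0, 1], [0, -2, 2], [-2, -1, 0]]

Take x = bj: its B-coordinates are the j-th standard unit vector, so P e_j — column j of P — equals [bj]_C.
b1 = -g1 + 0·g2 - 2g3, giving column 1 = <-1, 0, -2>; repeating for each j gives P = [[-1, 0, 1], [0, -2, 2], [-2, -1, 0]].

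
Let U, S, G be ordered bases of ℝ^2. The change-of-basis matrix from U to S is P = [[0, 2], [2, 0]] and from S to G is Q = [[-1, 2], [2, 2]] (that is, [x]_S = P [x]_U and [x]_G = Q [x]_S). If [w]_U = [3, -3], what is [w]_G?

Apply P to get S-coordinates [-6, 6], then Q to get G-coordinates.
The result is [w]_G = [18, 0].

[18, 0]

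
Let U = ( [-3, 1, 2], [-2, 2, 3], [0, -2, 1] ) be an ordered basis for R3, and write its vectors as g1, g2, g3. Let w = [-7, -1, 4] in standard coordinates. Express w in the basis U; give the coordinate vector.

[w]_U is the unique c with M c = w, where M has columns g1, ..., g3.
Row-reducing the augmented matrix [M | w] gives c = (3, -1, 1).
Check: 3g1 - g2 + g3 = [-7, -1, 4].

[3, -1, 1]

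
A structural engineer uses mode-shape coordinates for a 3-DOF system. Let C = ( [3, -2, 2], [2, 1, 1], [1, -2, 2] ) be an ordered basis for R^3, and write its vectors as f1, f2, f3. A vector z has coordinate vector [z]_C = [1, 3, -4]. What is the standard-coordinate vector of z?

[5, 9, -3]

By definition z = f1 + 3f2 - 4f3.
Summing componentwise gives [5, 9, -3].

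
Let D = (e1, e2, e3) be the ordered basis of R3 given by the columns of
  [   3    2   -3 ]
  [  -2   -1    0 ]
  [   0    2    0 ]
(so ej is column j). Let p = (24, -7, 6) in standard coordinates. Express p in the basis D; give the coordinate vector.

[p]_D is the unique c with M c = p, where M has columns e1, ..., e3.
Gaussian elimination on [M | p] yields c = (2, 3, -4).
Check: 2e1 + 3e2 - 4e3 = (24, -7, 6).

(2, 3, -4)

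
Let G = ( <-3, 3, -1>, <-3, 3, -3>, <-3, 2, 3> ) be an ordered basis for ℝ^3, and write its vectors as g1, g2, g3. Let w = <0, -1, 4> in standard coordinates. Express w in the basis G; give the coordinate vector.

Write w = c_1 g1 + ... + c_3 g3 and solve for the c_i.
Gaussian elimination on [M | w] yields c = (-1, 0, 1).
Check: -g1 + 0·g2 + g3 = <0, -1, 4>.

<-1, 0, 1>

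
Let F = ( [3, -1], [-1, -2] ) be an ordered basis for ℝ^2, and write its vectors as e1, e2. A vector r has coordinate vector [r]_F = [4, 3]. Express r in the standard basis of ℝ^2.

By definition r = 4e1 + 3e2.
Summing componentwise gives [9, -10].

[9, -10]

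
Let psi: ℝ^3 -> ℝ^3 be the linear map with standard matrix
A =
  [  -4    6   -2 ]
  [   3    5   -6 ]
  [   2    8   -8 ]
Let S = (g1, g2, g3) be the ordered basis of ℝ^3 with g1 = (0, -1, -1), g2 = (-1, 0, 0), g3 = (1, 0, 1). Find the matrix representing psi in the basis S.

[[-1, 3, 3], [3, -3, 3], [-1, 1, -3]]

Let P have columns g1, ..., g3. Then [psi]_S = P^(-1) A P.
Here det P = -1, so P^(-1) is integer; computing A P first and then P^(-1)(A P) gives [[-1, 3, 3], [3, -3, 3], [-1, 1, -3]].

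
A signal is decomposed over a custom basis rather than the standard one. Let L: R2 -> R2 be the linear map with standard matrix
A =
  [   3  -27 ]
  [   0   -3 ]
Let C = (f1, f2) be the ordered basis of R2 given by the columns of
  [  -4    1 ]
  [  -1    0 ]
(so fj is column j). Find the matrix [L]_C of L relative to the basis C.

With P the matrix whose columns are f1, f2, [L]_C = P^(-1) A P.
Column by column: L(f1) = A f1 = [15, 3]; its C-coordinates [-3, 3] give column 1.
Continuing for each basis vector yields [L]_C = [[-3, 0], [3, 3]].

[[-3, 0], [3, 3]]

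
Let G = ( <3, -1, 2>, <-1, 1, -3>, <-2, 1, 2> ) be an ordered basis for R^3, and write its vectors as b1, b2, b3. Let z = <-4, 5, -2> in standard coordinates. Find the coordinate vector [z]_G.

[z]_G is the unique c with M c = z, where M has columns b1, ..., b3.
Row-reducing the augmented matrix [M | z] gives c = (2, 4, 3).
Check: 2b1 + 4b2 + 3b3 = <-4, 5, -2>.

<2, 4, 3>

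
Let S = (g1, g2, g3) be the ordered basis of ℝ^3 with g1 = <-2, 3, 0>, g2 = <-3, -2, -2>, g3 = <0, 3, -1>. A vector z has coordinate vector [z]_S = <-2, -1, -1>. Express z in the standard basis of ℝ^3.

<7, -7, 3>

The coordinates say z = -2g1 - g2 - g3; adding the scaled basis vectors gives <7, -7, 3>.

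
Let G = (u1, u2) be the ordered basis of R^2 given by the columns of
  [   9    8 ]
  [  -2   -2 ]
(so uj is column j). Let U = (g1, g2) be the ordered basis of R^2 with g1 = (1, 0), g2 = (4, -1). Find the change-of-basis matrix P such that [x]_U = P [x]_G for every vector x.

[[1, 0], [2, 2]]

Take x = uj: its G-coordinates are the j-th standard unit vector, so P e_j — column j of P — equals [uj]_U.
u1 = g1 + 2g2, giving column 1 = (1, 2); repeating for each j gives P = [[1, 0], [2, 2]].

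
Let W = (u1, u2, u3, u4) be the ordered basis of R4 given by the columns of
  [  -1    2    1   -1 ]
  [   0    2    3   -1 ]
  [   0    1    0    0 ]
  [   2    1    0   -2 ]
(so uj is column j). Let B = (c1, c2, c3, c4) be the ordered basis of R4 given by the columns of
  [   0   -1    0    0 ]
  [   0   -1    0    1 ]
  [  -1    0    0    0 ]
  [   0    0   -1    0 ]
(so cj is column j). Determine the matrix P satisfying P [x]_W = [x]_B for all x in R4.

Take x = uj: its W-coordinates are the j-th standard unit vector, so P e_j — column j of P — equals [uj]_B.
u1 = 0·c1 + c2 - 2c3 + c4, giving column 1 = (0, 1, -2, 1); repeating for each j gives P = [[0, -1, 0, 0], [1, -2, -1, 1], [-2, -1, 0, 2], [1, 0, 2, 0]].

[[0, -1, 0, 0], [1, -2, -1, 1], [-2, -1, 0, 2], [1, 0, 2, 0]]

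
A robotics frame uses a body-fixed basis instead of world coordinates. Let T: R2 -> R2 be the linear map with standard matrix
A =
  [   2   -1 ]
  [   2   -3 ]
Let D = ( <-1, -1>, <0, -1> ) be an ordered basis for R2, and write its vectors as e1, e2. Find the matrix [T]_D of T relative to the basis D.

[[1, -1], [-2, -2]]

The j-th column of [T]_D is [T(ej)]_D.
T(e1) = A e1 = <-1, 1> = e1 - 2e2, so column 1 is <1, -2>.
Repeating for e2 and assembling the columns gives [[1, -1], [-2, -2]].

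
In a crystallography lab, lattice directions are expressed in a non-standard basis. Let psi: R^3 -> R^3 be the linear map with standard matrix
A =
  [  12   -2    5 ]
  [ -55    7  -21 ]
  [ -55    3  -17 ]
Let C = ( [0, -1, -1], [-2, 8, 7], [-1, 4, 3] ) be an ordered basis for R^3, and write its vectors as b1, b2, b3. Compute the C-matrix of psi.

[[-2, 1, 0], [3, 1, 1], [-3, 3, 3]]

With P the matrix whose columns are b1, ..., b3, [psi]_C = P^(-1) A P.
Column by column: psi(b1) = A b1 = [-3, 14, 14]; its C-coordinates [-2, 3, -3] give column 1.
Continuing for each basis vector yields [psi]_C = [[-2, 1, 0], [3, 1, 1], [-3, 3, 3]].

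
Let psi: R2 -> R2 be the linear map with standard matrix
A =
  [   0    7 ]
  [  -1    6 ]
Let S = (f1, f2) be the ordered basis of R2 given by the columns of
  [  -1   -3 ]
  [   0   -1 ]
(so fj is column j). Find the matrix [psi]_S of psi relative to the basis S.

[[3, -2], [-1, 3]]

Let P have columns f1, f2. Then [psi]_S = P^(-1) A P.
Here det P = 1, so P^(-1) is integer; computing A P first and then P^(-1)(A P) gives [[3, -2], [-1, 3]].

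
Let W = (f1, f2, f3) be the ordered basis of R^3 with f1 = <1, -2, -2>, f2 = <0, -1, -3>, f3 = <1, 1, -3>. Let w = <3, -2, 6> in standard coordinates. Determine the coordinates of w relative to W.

[w]_W is the unique c with M c = w, where M has columns f1, ..., f3.
Gaussian elimination on [M | w] yields c = (3, -4, 0).
Check: 3f1 - 4f2 + 0·f3 = <3, -2, 6>.

<3, -4, 0>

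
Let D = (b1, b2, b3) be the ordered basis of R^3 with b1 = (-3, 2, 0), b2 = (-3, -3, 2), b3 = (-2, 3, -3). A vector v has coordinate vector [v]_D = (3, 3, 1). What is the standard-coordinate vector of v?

(-20, 0, 3)

v = M [v]_D, where M has columns b1, ..., b3.
Carrying out the matrix-vector product, v = (-20, 0, 3).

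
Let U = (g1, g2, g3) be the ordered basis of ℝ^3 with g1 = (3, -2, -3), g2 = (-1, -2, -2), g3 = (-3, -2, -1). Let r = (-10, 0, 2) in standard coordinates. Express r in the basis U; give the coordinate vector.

(-3, 4, -1)

We seek scalars with c_1 g1 + ... + c_3 g3 = r; equivalently solve M c = r where the columns of M are g1, ..., g3.
Row-reducing the augmented matrix [M | r] gives c = (-3, 4, -1).
Check: -3g1 + 4g2 - g3 = (-10, 0, 2).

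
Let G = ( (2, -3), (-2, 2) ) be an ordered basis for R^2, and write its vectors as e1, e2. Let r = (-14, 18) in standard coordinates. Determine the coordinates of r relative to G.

Write r = c_1 e1 + c_2 e2 and solve for the c_i.
System: 2c_1 - 2c_2 = -14, -3c_1 + 2c_2 = 18; solving gives c_1 = -4, c_2 = 3.
Check: -4e1 + 3e2 = (-14, 18).

(-4, 3)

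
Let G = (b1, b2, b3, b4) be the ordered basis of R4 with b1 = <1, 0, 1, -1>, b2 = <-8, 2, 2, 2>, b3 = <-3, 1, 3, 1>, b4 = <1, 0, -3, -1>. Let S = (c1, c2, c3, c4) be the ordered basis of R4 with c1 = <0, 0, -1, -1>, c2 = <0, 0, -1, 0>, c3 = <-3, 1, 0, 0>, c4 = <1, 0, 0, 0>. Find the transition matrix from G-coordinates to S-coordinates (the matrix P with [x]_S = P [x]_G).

Column j of P is [bj]_S, since P maps G-coordinates to S-coordinates.
Expressing b1 in S: b1 = c1 - 2c2 + 0·c3 + c4, so column 1 of P is <1, -2, 0, 1>.
Doing the same for each bj gives P = [[1, -2, -1, 1], [-2, 0, -2, 2], [0, 2, 1, 0], [1, -2, 0, 1]].

[[1, -2, -1, 1], [-2, 0, -2, 2], [0, 2, 1, 0], [1, -2, 0, 1]]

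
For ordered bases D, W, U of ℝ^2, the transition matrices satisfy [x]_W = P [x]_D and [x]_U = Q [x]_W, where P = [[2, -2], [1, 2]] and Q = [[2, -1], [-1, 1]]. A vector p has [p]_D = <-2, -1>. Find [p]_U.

<0, -2>

First [p]_W = P [p]_D = <-2, -4>.
Then [p]_U = Q [p]_W = <0, -2>.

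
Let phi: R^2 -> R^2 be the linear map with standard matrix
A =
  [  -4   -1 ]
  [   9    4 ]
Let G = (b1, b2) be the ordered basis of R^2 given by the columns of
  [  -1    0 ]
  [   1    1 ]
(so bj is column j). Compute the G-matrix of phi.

With P the matrix whose columns are b1, b2, [phi]_G = P^(-1) A P.
Column by column: phi(b1) = A b1 = [3, -5]; its G-coordinates [-3, -2] give column 1.
Continuing for each basis vector yields [phi]_G = [[-3, 1], [-2, 3]].

[[-3, 1], [-2, 3]]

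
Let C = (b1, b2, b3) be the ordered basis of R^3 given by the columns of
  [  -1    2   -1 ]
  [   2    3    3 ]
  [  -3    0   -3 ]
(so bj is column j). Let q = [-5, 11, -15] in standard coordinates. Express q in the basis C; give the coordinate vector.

[4, 0, 1]

We seek scalars with c_1 b1 + ... + c_3 b3 = q; equivalently solve M c = q where the columns of M are b1, ..., b3.
Gaussian elimination on [M | q] yields c = (4, 0, 1).
Check: 4b1 + 0·b2 + b3 = [-5, 11, -15].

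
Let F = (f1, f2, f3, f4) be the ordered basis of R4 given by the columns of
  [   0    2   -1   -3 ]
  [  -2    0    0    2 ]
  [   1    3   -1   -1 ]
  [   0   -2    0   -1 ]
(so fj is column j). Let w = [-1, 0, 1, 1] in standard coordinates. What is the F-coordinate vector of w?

[1, -1, -4, 1]

Write w = c_1 f1 + ... + c_4 f4 and solve for the c_i.
Gaussian elimination on [M | w] yields c = (1, -1, -4, 1).
Check: f1 - f2 - 4f3 + f4 = [-1, 0, 1, 1].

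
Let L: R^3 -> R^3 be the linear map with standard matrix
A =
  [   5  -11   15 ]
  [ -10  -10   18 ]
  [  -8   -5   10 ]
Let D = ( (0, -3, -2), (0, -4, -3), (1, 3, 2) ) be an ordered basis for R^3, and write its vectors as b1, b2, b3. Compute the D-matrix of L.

[[1, 1, 2], [3, 2, 1], [3, -1, 2]]

The j-th column of [L]_D is [L(bj)]_D.
L(b1) = A b1 = (3, -6, -5) = b1 + 3b2 + 3b3, so column 1 is (1, 3, 3).
Repeating for b2, b3 and assembling the columns gives [[1, 1, 2], [3, 2, 1], [3, -1, 2]].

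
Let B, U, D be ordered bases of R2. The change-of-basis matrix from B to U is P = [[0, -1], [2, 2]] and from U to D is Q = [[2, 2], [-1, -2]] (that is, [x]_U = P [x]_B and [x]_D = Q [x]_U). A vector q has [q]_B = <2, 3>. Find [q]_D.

First [q]_U = P [q]_B = <-3, 10>.
Then [q]_D = Q [q]_U = <14, -17>.

<14, -17>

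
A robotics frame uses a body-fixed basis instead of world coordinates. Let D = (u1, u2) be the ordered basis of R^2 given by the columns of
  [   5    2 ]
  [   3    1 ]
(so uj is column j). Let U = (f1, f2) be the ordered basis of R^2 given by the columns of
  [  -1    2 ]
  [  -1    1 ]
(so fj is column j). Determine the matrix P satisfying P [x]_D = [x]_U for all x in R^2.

[[-1, 0], [2, 1]]

Let M have columns uj and N have columns fj. Then for every x, N [x]_U = x = M [x]_D, so P = N^(-1) M.
Since det N = 1, N^(-1) has integer entries; multiplying gives P = [[-1, 0], [2, 1]].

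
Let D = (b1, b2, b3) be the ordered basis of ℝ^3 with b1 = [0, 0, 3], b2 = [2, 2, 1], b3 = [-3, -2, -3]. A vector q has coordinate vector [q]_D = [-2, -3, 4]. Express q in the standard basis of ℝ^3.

[-18, -14, -21]

q = M [q]_D, where M has columns b1, ..., b3.
Carrying out the matrix-vector product, q = [-18, -14, -21].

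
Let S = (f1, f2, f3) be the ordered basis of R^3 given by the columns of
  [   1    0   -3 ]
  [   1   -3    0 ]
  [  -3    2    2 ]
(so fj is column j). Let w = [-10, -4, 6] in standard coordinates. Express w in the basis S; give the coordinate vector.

Write w = c_1 f1 + ... + c_3 f3 and solve for the c_i.
Row-reducing the augmented matrix [M | w] gives c = (2, 2, 4).
Check: 2f1 + 2f2 + 4f3 = [-10, -4, 6].

[2, 2, 4]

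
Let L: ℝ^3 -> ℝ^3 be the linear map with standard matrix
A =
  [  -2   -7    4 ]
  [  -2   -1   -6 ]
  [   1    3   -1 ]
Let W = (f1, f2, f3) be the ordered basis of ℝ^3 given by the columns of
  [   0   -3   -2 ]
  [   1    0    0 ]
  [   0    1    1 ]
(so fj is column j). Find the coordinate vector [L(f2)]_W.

Column 2 of [L]_W is the W-coordinate vector of L(f2).
In standard coordinates L(f2) = A f2 = (10, 0, -4).
Converting to W: (10, 0, -4) = 0·f1 - 2f2 - 2f3, so the coordinate vector is (0, -2, -2).

(0, -2, -2)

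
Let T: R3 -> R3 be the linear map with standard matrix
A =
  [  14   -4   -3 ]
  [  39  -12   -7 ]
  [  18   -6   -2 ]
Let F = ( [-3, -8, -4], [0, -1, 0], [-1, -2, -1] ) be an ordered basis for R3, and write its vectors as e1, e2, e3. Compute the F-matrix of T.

Let P have columns e1, ..., e3. Then [T]_F = P^(-1) A P.
Here det P = 1, so P^(-1) is integer; computing A P first and then P^(-1)(A P) gives [[0, -2, 1], [-3, 0, 0], [-2, 2, 0]].

[[0, -2, 1], [-3, 0, 0], [-2, 2, 0]]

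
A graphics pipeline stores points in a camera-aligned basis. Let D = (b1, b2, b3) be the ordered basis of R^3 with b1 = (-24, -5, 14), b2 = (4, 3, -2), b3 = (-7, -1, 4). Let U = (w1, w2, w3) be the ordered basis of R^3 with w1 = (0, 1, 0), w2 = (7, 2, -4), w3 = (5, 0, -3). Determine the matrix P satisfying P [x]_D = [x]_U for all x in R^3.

[[-1, -1, 1], [-2, 2, -1], [-2, -2, 0]]

Take x = bj: its D-coordinates are the j-th standard unit vector, so P e_j — column j of P — equals [bj]_U.
b1 = -w1 - 2w2 - 2w3, giving column 1 = (-1, -2, -2); repeating for each j gives P = [[-1, -1, 1], [-2, 2, -1], [-2, -2, 0]].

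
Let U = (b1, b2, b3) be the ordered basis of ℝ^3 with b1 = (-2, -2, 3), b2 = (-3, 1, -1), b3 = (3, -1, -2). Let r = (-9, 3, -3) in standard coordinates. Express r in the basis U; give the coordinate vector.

(0, 3, 0)

Write r = c_1 b1 + ... + c_3 b3 and solve for the c_i.
Gaussian elimination on [M | r] yields c = (0, 3, 0).
Check: 0·b1 + 3b2 + 0·b3 = (-9, 3, -3).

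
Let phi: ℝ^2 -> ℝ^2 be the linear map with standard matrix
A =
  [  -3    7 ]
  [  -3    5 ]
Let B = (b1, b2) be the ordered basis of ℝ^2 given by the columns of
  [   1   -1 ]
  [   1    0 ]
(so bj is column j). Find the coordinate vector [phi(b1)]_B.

Column 1 of [phi]_B is the B-coordinate vector of phi(b1).
In standard coordinates phi(b1) = A b1 = (4, 2).
Converting to B: (4, 2) = 2b1 - 2b2, so the coordinate vector is (2, -2).

(2, -2)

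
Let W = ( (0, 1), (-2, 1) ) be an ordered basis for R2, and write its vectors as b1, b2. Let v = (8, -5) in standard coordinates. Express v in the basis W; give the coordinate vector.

Write v = c_1 b1 + c_2 b2 and solve for the c_i.
System: 0c_1 - 2c_2 = 8, c_1 + c_2 = -5; solving gives c_1 = -1, c_2 = -4.
Check: -b1 - 4b2 = (8, -5).

(-1, -4)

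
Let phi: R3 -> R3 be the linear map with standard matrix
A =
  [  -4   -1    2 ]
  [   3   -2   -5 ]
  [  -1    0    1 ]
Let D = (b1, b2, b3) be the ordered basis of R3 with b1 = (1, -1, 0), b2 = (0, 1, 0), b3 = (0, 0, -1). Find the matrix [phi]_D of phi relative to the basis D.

[[-3, -1, -2], [2, -3, 3], [1, 0, 1]]

Let P have columns b1, ..., b3. Then [phi]_D = P^(-1) A P.
Here det P = -1, so P^(-1) is integer; computing A P first and then P^(-1)(A P) gives [[-3, -1, -2], [2, -3, 3], [1, 0, 1]].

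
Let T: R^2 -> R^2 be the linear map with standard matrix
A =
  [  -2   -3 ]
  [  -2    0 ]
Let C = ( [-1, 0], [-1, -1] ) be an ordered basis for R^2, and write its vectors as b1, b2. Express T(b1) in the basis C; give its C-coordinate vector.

Compute T(b1) = A b1 = [2, 2] in standard coordinates.
Then write this in C-coordinates: solve for y in y_1 b1 + y_2 b2 = [2, 2].
This gives y = [0, -2], which is column 1 of [T]_C.

[0, -2]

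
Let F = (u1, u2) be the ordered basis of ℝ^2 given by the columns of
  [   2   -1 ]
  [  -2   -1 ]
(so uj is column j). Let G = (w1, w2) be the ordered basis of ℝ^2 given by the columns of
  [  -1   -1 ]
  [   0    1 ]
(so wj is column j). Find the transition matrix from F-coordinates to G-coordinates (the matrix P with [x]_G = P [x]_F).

Column j of P is [uj]_G, since P maps F-coordinates to G-coordinates.
Expressing u1 in G: u1 = 0·w1 - 2w2, so column 1 of P is [0, -2].
Doing the same for each uj gives P = [[0, 2], [-2, -1]].

[[0, 2], [-2, -1]]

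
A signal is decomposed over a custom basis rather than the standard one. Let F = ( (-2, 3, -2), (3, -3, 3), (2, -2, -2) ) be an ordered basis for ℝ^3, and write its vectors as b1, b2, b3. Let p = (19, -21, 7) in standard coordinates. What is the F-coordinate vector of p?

(-2, 3, 3)

[p]_F is the unique c with M c = p, where M has columns b1, ..., b3.
Gaussian elimination on [M | p] yields c = (-2, 3, 3).
Check: -2b1 + 3b2 + 3b3 = (19, -21, 7).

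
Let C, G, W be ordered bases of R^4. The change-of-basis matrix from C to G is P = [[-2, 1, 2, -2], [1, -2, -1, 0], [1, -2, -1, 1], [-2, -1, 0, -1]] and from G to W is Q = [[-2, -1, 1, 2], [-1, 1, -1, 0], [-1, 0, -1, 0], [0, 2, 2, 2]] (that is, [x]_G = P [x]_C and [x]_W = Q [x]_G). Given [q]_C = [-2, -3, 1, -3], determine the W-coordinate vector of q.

[-1, -6, -9, 26]

First [q]_G = P [q]_C = [9, 3, 0, 10].
Then [q]_W = Q [q]_G = [-1, -6, -9, 26].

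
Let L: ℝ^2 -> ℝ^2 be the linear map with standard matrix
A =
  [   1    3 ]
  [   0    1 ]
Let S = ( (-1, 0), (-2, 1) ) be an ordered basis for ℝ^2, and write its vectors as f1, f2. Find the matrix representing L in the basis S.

[[1, -3], [0, 1]]

Let P have columns f1, f2. Then [L]_S = P^(-1) A P.
Here det P = -1, so P^(-1) is integer; computing A P first and then P^(-1)(A P) gives [[1, -3], [0, 1]].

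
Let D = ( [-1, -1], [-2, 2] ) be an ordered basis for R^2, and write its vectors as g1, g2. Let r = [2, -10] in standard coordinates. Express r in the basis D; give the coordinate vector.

[4, -3]

We seek scalars with c_1 g1 + c_2 g2 = r; equivalently solve M c = r where the columns of M are g1, g2.
System: -c_1 - 2c_2 = 2, -c_1 + 2c_2 = -10; solving gives c_1 = 4, c_2 = -3.
Check: 4g1 - 3g2 = [2, -10].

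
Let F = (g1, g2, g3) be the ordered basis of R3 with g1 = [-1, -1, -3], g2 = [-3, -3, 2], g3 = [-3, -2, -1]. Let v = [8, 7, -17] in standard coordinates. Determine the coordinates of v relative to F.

[v]_F is the unique c with M c = v, where M has columns g1, ..., g3.
Row-reducing the augmented matrix [M | v] gives c = (4, -3, -1).
Check: 4g1 - 3g2 - g3 = [8, 7, -17].

[4, -3, -1]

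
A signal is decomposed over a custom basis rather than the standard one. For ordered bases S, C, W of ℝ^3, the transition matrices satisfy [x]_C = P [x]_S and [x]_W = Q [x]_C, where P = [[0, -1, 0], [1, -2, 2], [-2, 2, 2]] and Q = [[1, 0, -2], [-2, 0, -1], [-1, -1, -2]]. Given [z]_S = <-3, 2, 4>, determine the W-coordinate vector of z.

<-38, -14, -35>

Composing the changes, [z]_W = Q P [z]_S.
Q P = [[4, -5, -4], [2, 0, -2], [3, -1, -6]]; applying this to <-3, 2, 4> gives <-38, -14, -35>.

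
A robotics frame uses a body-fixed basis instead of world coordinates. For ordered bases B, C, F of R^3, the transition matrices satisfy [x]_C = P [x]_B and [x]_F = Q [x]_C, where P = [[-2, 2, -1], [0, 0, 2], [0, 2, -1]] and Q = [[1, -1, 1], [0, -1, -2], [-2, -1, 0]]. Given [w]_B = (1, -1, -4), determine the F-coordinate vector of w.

(10, 4, 8)

Apply P to get C-coordinates (0, -8, 2), then Q to get F-coordinates.
The result is [w]_F = (10, 4, 8).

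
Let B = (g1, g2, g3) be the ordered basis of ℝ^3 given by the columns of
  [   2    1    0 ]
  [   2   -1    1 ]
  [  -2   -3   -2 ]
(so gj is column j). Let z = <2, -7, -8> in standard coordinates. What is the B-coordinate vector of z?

Write z = c_1 g1 + ... + c_3 g3 and solve for the c_i.
Gaussian elimination on [M | z] yields c = (-1, 4, -1).
Check: -g1 + 4g2 - g3 = <2, -7, -8>.

<-1, 4, -1>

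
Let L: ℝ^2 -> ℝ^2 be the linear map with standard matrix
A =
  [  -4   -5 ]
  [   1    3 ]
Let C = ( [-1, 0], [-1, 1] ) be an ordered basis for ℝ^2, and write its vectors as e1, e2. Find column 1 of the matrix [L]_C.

[-3, -1]

Column 1 of [L]_C is the C-coordinate vector of L(e1).
In standard coordinates L(e1) = A e1 = [4, -1].
Converting to C: [4, -1] = -3e1 - e2, so the coordinate vector is [-3, -1].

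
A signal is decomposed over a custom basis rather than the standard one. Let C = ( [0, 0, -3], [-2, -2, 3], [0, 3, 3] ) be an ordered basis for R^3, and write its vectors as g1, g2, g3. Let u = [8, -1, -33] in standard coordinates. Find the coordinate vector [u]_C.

[u]_C is the unique c with M c = u, where M has columns g1, ..., g3.
Row-reducing the augmented matrix [M | u] gives c = (4, -4, -3).
Check: 4g1 - 4g2 - 3g3 = [8, -1, -33].

[4, -4, -3]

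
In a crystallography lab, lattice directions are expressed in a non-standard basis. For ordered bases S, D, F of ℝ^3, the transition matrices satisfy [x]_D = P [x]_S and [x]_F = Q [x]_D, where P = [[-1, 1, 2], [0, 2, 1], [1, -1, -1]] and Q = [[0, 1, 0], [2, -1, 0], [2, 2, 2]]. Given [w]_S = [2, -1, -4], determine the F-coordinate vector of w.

[-6, -16, -20]

Apply P to get D-coordinates [-11, -6, 7], then Q to get F-coordinates.
The result is [w]_F = [-6, -16, -20].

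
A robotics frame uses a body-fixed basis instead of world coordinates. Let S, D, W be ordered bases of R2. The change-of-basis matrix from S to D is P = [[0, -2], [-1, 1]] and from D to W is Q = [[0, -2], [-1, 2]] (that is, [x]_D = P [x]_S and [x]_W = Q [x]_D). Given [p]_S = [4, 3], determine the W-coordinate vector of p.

[2, 4]

Apply P to get D-coordinates [-6, -1], then Q to get W-coordinates.
The result is [p]_W = [2, 4].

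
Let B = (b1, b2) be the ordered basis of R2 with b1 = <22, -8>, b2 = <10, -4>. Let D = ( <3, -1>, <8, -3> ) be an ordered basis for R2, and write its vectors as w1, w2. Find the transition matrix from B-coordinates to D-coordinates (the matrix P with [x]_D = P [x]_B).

[[2, -2], [2, 2]]

Take x = bj: its B-coordinates are the j-th standard unit vector, so P e_j — column j of P — equals [bj]_D.
b1 = 2w1 + 2w2, giving column 1 = <2, 2>; repeating for each j gives P = [[2, -2], [2, 2]].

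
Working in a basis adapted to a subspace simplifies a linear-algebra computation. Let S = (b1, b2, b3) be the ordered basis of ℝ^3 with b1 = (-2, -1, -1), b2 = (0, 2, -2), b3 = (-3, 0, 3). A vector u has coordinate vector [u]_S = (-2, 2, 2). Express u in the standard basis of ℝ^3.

(-2, 6, 4)

u = M [u]_S, where M has columns b1, ..., b3.
Carrying out the matrix-vector product, u = (-2, 6, 4).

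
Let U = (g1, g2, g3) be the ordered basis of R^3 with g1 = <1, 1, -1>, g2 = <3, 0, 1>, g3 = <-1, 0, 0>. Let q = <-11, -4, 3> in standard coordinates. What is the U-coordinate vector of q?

<-4, -1, 4>

Write q = c_1 g1 + ... + c_3 g3 and solve for the c_i.
Solving this 3x3 system gives c = (-4, -1, 4).
Check: -4g1 - g2 + 4g3 = <-11, -4, 3>.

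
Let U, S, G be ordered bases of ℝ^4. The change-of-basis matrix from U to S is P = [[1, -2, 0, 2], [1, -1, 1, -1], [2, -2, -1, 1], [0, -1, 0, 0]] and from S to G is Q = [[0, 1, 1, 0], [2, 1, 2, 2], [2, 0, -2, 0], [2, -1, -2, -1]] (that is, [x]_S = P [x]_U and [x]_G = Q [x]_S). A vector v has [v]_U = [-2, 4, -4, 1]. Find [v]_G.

[-18, -49, -2, 13]

First [v]_S = P [v]_U = [-8, -11, -7, -4].
Then [v]_G = Q [v]_S = [-18, -49, -2, 13].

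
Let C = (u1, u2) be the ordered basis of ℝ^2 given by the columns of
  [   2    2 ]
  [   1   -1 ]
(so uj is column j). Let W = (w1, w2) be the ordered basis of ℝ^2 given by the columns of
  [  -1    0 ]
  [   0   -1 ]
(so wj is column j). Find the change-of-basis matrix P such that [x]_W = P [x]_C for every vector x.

Column j of P is [uj]_W, since P maps C-coordinates to W-coordinates.
Expressing u1 in W: u1 = -2w1 - w2, so column 1 of P is [-2, -1].
Doing the same for each uj gives P = [[-2, -2], [-1, 1]].

[[-2, -2], [-1, 1]]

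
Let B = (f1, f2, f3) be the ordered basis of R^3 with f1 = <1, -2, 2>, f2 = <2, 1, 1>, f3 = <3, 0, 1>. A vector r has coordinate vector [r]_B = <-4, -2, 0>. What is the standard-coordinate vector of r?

<-8, 6, -10>

By definition r = -4f1 - 2f2 + 0·f3.
Summing componentwise gives <-8, 6, -10>.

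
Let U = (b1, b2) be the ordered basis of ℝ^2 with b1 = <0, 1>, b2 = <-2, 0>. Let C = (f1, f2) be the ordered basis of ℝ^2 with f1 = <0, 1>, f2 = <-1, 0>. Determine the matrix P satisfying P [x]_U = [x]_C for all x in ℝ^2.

[[1, 0], [0, 2]]

Let M have columns bj and N have columns fj. Then for every x, N [x]_C = x = M [x]_U, so P = N^(-1) M.
Since det N = 1, N^(-1) has integer entries; multiplying gives P = [[1, 0], [0, 2]].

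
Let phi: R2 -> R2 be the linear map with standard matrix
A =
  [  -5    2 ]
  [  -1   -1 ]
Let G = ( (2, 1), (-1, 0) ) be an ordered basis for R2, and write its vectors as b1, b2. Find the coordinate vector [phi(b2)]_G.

(1, -3)

Column 2 of [phi]_G is the G-coordinate vector of phi(b2).
In standard coordinates phi(b2) = A b2 = (5, 1).
Converting to G: (5, 1) = b1 - 3b2, so the coordinate vector is (1, -3).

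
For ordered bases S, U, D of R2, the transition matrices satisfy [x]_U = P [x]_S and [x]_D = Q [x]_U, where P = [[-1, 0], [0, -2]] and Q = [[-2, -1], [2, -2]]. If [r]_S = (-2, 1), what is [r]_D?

(-2, 8)

First [r]_U = P [r]_S = (2, -2).
Then [r]_D = Q [r]_U = (-2, 8).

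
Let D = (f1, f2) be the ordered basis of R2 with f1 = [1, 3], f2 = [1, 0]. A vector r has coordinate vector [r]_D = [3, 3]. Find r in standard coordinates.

By definition r = 3f1 + 3f2.
Summing componentwise gives [6, 9].

[6, 9]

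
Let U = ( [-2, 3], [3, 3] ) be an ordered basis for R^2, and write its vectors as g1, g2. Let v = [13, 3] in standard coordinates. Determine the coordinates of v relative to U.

[-2, 3]

[v]_U is the unique c with M c = v, where M has columns g1, g2.
System: -2c_1 + 3c_2 = 13, 3c_1 + 3c_2 = 3; solving gives c_1 = -2, c_2 = 3.
Check: -2g1 + 3g2 = [13, 3].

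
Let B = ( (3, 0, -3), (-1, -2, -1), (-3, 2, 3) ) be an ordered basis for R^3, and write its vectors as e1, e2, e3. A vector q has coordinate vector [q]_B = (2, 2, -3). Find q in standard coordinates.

(13, -10, -17)

q = M [q]_B, where M has columns e1, ..., e3.
Carrying out the matrix-vector product, q = (13, -10, -17).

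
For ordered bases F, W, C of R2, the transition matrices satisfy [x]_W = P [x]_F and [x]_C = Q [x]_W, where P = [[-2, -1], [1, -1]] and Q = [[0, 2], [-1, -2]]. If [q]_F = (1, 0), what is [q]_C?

Composing the changes, [q]_C = Q P [q]_F.
Q P = [[2, -2], [0, 3]]; applying this to (1, 0) gives (2, 0).

(2, 0)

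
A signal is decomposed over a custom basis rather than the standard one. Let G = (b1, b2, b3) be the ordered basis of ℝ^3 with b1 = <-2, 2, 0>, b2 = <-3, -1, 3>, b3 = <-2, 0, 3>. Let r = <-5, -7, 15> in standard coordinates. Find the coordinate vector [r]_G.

[r]_G is the unique c with M c = r, where M has columns b1, ..., b3.
Solving this 3x3 system gives c = (-3, 1, 4).
Check: -3b1 + b2 + 4b3 = <-5, -7, 15>.

<-3, 1, 4>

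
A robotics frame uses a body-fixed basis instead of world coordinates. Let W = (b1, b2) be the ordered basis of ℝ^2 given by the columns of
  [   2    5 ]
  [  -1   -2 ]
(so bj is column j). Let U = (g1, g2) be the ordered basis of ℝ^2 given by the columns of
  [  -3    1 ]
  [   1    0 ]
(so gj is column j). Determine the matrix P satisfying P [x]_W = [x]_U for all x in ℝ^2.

[[-1, -2], [-1, -1]]

Let M have columns bj and N have columns gj. Then for every x, N [x]_U = x = M [x]_W, so P = N^(-1) M.
Since det N = -1, N^(-1) has integer entries; multiplying gives P = [[-1, -2], [-1, -1]].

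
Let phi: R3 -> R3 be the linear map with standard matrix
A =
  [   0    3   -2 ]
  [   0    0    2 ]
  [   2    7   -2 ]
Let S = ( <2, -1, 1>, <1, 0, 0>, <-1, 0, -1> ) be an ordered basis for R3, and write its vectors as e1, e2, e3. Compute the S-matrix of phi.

[[-2, 0, 2], [2, -2, 0], [3, -2, 2]]

With P the matrix whose columns are e1, ..., e3, [phi]_S = P^(-1) A P.
Column by column: phi(e1) = A e1 = <-5, 2, -5>; its S-coordinates <-2, 2, 3> give column 1.
Continuing for each basis vector yields [phi]_S = [[-2, 0, 2], [2, -2, 0], [3, -2, 2]].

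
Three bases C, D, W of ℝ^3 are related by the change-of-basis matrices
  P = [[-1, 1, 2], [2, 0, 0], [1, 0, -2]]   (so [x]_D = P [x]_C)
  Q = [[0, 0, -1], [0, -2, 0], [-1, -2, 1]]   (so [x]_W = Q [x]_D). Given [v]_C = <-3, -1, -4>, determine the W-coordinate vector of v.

<-5, 12, 23>

Composing the changes, [v]_W = Q P [v]_C.
Q P = [[-1, 0, 2], [-4, 0, 0], [-2, -1, -4]]; applying this to <-3, -1, -4> gives <-5, 12, 23>.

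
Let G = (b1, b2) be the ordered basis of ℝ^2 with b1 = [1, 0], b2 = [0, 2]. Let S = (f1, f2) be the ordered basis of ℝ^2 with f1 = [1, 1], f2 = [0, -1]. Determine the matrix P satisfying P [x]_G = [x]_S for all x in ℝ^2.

[[1, 0], [1, -2]]

Column j of P is [bj]_S, since P maps G-coordinates to S-coordinates.
Expressing b1 in S: b1 = f1 + f2, so column 1 of P is [1, 1].
Doing the same for each bj gives P = [[1, 0], [1, -2]].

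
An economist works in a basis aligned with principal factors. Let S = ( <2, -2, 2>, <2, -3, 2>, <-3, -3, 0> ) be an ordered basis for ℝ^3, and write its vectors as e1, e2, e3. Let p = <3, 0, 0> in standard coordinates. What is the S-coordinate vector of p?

[p]_S is the unique c with M c = p, where M has columns e1, ..., e3.
Solving this 3x3 system gives c = (-3, 3, -1).
Check: -3e1 + 3e2 - e3 = <3, 0, 0>.

<-3, 3, -1>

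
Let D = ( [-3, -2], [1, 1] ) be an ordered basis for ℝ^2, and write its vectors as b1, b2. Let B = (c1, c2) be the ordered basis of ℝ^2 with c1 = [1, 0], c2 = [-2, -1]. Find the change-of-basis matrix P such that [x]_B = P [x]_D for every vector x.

[[1, -1], [2, -1]]

Let M have columns bj and N have columns cj. Then for every x, N [x]_B = x = M [x]_D, so P = N^(-1) M.
Since det N = -1, N^(-1) has integer entries; multiplying gives P = [[1, -1], [2, -1]].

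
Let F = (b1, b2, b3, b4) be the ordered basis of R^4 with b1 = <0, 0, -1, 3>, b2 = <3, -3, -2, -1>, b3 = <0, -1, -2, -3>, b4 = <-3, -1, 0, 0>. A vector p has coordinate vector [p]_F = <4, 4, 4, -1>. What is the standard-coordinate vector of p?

p = M [p]_F, where M has columns b1, ..., b4.
Carrying out the matrix-vector product, p = <15, -15, -20, -4>.

<15, -15, -20, -4>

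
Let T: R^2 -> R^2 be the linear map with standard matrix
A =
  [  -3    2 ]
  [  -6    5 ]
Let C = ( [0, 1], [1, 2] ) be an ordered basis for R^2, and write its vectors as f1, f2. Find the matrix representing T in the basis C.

[[1, 2], [2, 1]]

Let P have columns f1, f2. Then [T]_C = P^(-1) A P.
Here det P = -1, so P^(-1) is integer; computing A P first and then P^(-1)(A P) gives [[1, 2], [2, 1]].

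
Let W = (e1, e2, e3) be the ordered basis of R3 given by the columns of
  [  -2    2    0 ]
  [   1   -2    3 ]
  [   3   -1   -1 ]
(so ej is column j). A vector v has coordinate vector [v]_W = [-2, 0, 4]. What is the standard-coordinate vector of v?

v = M [v]_W, where M has columns e1, ..., e3.
Carrying out the matrix-vector product, v = [4, 10, -10].

[4, 10, -10]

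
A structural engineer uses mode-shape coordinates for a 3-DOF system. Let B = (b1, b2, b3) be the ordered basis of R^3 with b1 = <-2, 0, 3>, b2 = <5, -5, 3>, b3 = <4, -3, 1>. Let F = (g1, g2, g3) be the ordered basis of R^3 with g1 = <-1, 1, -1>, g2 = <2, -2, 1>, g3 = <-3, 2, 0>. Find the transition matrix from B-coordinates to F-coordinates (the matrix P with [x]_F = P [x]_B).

Let M have columns bj and N have columns gj. Then for every x, N [x]_F = x = M [x]_B, so P = N^(-1) M.
Since det N = 1, N^(-1) has integer entries; multiplying gives P = [[-2, -1, -1], [1, 2, 0], [2, 0, -1]].

[[-2, -1, -1], [1, 2, 0], [2, 0, -1]]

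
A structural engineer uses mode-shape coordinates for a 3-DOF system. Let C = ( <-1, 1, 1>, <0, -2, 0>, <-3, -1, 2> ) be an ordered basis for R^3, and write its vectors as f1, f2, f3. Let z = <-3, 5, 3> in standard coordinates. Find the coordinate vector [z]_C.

<3, -1, 0>

We seek scalars with c_1 f1 + ... + c_3 f3 = z; equivalently solve M c = z where the columns of M are f1, ..., f3.
Solving this 3x3 system gives c = (3, -1, 0).
Check: 3f1 - f2 + 0·f3 = <-3, 5, 3>.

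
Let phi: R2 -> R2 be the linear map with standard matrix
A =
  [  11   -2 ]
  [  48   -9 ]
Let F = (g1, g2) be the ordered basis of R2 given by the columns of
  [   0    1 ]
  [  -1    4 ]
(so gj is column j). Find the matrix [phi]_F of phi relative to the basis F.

[[-1, 0], [2, 3]]

Let P have columns g1, g2. Then [phi]_F = P^(-1) A P.
Here det P = 1, so P^(-1) is integer; computing A P first and then P^(-1)(A P) gives [[-1, 0], [2, 3]].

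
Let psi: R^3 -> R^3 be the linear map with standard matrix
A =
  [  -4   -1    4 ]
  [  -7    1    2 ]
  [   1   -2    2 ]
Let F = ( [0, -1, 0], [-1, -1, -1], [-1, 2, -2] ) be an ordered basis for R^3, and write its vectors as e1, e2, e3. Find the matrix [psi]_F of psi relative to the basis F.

[[-1, 3, -2], [0, -3, 3], [-1, 2, 3]]

Let P have columns e1, ..., e3. Then [psi]_F = P^(-1) A P.
Here det P = 1, so P^(-1) is integer; computing A P first and then P^(-1)(A P) gives [[-1, 3, -2], [0, -3, 3], [-1, 2, 3]].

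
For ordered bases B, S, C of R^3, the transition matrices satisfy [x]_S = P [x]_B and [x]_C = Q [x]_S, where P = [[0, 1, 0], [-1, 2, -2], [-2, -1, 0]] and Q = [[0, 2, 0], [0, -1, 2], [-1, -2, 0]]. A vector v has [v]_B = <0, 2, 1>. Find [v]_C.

<4, -6, -6>

Apply P to get S-coordinates <2, 2, -2>, then Q to get C-coordinates.
The result is [v]_C = <4, -6, -6>.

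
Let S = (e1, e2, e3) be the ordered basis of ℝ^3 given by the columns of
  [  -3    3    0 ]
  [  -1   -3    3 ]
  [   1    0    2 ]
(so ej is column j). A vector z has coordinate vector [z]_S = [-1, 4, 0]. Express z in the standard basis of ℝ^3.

[15, -11, -1]

By definition z = -e1 + 4e2 + 0·e3.
Summing componentwise gives [15, -11, -1].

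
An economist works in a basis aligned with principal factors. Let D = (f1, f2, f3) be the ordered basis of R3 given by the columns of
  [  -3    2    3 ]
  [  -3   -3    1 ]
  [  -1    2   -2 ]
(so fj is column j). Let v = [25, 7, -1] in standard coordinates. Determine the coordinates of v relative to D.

[v]_D is the unique c with M c = v, where M has columns f1, ..., f3.
Row-reducing the augmented matrix [M | v] gives c = (-3, 2, 4).
Check: -3f1 + 2f2 + 4f3 = [25, 7, -1].

[-3, 2, 4]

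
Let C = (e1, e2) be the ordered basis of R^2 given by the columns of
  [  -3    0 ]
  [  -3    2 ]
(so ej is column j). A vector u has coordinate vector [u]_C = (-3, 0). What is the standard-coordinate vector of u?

u = M [u]_C, where M has columns e1, e2.
Carrying out the matrix-vector product, u = (9, 9).

(9, 9)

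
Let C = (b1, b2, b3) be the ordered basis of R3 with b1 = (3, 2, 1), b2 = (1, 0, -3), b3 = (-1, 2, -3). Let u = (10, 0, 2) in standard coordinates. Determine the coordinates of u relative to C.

(2, 2, -2)

Write u = c_1 b1 + ... + c_3 b3 and solve for the c_i.
Gaussian elimination on [M | u] yields c = (2, 2, -2).
Check: 2b1 + 2b2 - 2b3 = (10, 0, 2).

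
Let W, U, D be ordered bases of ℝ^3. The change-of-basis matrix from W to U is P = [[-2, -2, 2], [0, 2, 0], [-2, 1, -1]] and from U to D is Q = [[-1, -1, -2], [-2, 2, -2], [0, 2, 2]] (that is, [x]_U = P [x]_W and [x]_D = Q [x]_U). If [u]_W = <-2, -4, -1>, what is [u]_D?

<-4, -38, -14>

Apply P to get U-coordinates <10, -8, 1>, then Q to get D-coordinates.
The result is [u]_D = <-4, -38, -14>.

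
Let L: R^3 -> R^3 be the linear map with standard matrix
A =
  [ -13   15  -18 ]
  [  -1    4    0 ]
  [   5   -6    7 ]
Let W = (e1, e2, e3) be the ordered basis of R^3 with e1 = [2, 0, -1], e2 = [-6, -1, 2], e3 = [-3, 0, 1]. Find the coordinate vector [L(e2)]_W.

[3, -2, -3]

Compute L(e2) = A e2 = [27, 2, -10] in standard coordinates.
Then write this in W-coordinates: solve for y in y_1 e1 + ... + y_3 e3 = [27, 2, -10].
This gives y = [3, -2, -3], which is column 2 of [L]_W.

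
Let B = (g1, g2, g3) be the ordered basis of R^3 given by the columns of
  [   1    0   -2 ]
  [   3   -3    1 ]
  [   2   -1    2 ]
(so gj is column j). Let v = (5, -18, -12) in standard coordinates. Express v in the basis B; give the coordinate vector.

We seek scalars with c_1 g1 + ... + c_3 g3 = v; equivalently solve M c = v where the columns of M are g1, ..., g3.
Solving this 3x3 system gives c = (-1, 4, -3).
Check: -g1 + 4g2 - 3g3 = (5, -18, -12).

(-1, 4, -3)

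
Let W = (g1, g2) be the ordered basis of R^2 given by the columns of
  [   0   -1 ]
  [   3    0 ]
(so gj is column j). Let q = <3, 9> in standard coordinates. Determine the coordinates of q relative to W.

We seek scalars with c_1 g1 + c_2 g2 = q; equivalently solve M c = q where the columns of M are g1, g2.
System: 0c_1 - c_2 = 3, 3c_1 + 0c_2 = 9; solving gives c_1 = 3, c_2 = -3.
Check: 3g1 - 3g2 = <3, 9>.

<3, -3>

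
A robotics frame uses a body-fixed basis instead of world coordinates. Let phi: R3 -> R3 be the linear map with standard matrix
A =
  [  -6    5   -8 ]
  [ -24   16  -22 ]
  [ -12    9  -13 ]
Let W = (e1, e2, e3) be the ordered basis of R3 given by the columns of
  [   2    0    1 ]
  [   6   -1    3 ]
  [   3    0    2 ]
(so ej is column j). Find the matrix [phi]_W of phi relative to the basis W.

Let P have columns e1, ..., e3. Then [phi]_W = P^(-1) A P.
Here det P = -1, so P^(-1) is integer; computing A P first and then P^(-1)(A P) gives [[-3, -1, -3], [0, 1, -1], [0, -3, -1]].

[[-3, -1, -3], [0, 1, -1], [0, -3, -1]]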